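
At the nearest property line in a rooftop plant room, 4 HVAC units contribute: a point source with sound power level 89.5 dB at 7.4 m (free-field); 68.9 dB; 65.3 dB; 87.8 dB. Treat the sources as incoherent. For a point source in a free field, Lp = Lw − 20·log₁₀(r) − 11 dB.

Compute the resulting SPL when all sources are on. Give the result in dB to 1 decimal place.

87.9 dB

Source at 7.4 m: Lp = 89.5 − 20·log₁₀(7.4) − 11 = 61.1 dB.
Converting to relative power and adding: 10^(61.1/10) + 10^(68.9/10) + 10^(65.3/10) + 10^(87.8/10) = 6.15e+08.
L_total = 10·log₁₀(6.15e+08) = 87.9 dB.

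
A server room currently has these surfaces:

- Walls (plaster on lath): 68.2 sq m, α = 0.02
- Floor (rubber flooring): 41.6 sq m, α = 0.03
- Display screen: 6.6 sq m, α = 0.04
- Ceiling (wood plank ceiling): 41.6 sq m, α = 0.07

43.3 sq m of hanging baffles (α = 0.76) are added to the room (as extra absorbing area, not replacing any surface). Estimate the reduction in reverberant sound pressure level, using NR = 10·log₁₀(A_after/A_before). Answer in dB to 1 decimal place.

A_before = Σ Sᵢαᵢ = 68.2·0.02 + 41.6·0.03 + 6.6·0.04 + 41.6·0.07 = 5.788 sabins.
Added absorption = 43.3 × 0.76 = 32.908 sabins.
New total A_after = 38.696 sabins.
Reduction = 10 log₁₀(A_after/A_before) = 10 log₁₀(6.6856) = 8.3 dB.

8.3 dB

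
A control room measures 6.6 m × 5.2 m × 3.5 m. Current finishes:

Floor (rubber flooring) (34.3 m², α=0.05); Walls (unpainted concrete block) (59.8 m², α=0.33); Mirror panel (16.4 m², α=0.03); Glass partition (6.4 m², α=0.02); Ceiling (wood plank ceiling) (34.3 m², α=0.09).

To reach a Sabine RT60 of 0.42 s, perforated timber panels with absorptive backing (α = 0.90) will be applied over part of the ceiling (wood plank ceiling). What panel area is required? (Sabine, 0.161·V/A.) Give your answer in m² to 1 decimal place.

25.8

Summing Sᵢαᵢ: 1.715 + 19.734 + 0.492 + 0.128 + 3.087 → A₁ = 25.156 sabins.
Required A₂ = 0.161·120.12/0.42 = 46.046 sabins.
ΔA needed = 46.046 − 25.156 = 20.890 sabins.
Net gain per m²: Δα = 0.90 − 0.09 = 0.81.
Area = ΔA/Δα = 20.890/0.81 = 25.8 m².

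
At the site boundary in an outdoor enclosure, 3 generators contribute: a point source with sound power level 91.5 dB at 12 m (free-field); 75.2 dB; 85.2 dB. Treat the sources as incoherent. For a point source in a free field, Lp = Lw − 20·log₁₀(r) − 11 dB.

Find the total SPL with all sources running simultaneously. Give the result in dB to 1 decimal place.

Source at 12 m: Lp = 91.5 − 20·log₁₀(12) − 11 = 58.9 dB.
Σ 10^(Lᵢ/10) = 3.65e+08.
L_total = 10·log₁₀(3.65e+08) = 85.6 dB.

85.6 dB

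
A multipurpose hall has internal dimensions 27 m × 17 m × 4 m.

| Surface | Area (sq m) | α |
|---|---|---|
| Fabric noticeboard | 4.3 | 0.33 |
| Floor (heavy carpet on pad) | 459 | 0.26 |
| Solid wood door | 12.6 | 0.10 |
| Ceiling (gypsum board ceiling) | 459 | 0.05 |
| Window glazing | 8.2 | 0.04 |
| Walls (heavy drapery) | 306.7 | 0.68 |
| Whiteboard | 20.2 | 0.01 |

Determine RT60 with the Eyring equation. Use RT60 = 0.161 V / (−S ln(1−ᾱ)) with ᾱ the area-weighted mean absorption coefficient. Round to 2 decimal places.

S = Σ Sᵢ = 1270.0 sq m.
Σ(Sᵢαᵢ) = 4.3×0.33 + 459×0.26 + 12.6×0.10 + 459×0.05 + 8.2×0.04 + 306.7×0.68 + 20.2×0.01 = 354.055.
ᾱ = 354.055 / 1270.0 = 0.2788.
Eyring denominator: −S ln(1−ᾱ) = 415.085.
V = 27 × 17 × 4 = 1836 m³.
T = 0.161·V/[−S·ln(1−ᾱ)] = 0.161·1836/415.085 = 0.71 s.

0.71 s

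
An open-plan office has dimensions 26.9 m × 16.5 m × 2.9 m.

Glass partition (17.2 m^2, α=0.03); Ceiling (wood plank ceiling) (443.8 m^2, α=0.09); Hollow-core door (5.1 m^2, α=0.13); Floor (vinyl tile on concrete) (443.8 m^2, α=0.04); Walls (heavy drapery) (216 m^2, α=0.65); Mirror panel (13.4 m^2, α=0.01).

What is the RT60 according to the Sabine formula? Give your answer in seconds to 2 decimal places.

1.04 s

A = Σ Sᵢαᵢ = 17.2×0.03 + 443.8×0.09 + 5.1×0.13 + 443.8×0.04 + 216×0.65 + 13.4×0.01 = 199.407 sabins.
V = 26.9·16.5·2.9 = 1287.165 m³.
Sabine: RT60 = 0.161 × 1287.165 / 199.407 = 1.04 s.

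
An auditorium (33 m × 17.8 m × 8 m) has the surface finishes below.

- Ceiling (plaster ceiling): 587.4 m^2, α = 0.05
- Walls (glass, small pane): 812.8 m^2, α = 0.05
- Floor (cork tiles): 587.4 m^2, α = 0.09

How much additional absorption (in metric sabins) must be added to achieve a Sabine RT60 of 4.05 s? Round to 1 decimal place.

63.9 sabins

A₁ = Σ Sᵢαᵢ = 587.4·0.05 + 812.8·0.05 + 587.4·0.09 = 122.876 sabins.
For T = 4.05 s, need A₂ = 0.161·V/T = 0.161·4699.2/4.05 = 186.808 sabins.
ΔA = A₂ − A₁ = 186.808 − 122.876 = 63.9 sabins.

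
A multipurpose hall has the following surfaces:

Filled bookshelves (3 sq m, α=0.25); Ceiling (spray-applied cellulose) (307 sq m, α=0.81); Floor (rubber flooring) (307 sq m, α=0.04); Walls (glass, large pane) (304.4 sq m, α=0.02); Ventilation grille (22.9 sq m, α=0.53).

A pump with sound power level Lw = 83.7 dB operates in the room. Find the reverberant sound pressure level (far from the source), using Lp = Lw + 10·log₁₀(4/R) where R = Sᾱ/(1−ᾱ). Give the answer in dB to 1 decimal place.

Σ(Sᵢαᵢ) = 3×0.25 + 307×0.81 + 307×0.04 + 304.4×0.02 + 22.9×0.53 = 279.925; total area S = 944.3 sq m.
ᾱ = 279.925/944.3 = 0.2964; R = Sᾱ/(1−ᾱ) = 279.925/(1−0.2964) = 397.847 sq m.
Lp = 83.7 + 10·log₁₀(4/397.847) = 83.7 + (-19.98) = 63.7 dB.

63.7 dB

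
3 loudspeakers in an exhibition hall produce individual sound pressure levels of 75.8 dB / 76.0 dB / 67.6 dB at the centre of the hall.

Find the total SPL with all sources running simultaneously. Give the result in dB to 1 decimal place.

79.2 dB

Converting to relative power and adding: 10^(75.8/10) + 10^(76.0/10) + 10^(67.6/10) = 8.358e+07.
L_total = 10·log₁₀(8.358e+07) = 79.2 dB.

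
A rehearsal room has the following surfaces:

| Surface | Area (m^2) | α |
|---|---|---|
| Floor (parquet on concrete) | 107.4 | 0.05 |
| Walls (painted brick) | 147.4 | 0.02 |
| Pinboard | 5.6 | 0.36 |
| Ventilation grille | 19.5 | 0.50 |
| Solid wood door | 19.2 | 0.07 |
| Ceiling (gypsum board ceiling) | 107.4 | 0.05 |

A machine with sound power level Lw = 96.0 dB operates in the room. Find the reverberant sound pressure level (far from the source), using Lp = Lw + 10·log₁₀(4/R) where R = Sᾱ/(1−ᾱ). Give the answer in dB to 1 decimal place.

Σ(Sᵢαᵢ) = 107.4·0.05 + 147.4·0.02 + 5.6·0.36 + 19.5·0.50 + 19.2·0.07 + 107.4·0.05 = 26.798; total area S = 406.5 m^2.
ᾱ = 0.0659, so room constant R = A/(1−ᾱ) = 28.689 m^2.
Lp = Lw + 10 log₁₀(4/R) = 96.0 -8.56 = 87.4 dB.

87.4 dB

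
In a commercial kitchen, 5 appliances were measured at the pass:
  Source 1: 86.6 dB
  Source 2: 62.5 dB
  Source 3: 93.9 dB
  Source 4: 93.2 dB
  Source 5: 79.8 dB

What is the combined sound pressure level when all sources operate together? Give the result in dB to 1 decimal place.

97.1 dB

Sum in the linear (power) domain: Σ 10^(Lᵢ/10) = 10^(86.6/10) + 10^(62.5/10) + 10^(93.9/10) + 10^(93.2/10) + 10^(79.8/10) = 5.098e+09.
Back to dB: 10·log₁₀ Σ = 97.1 dB.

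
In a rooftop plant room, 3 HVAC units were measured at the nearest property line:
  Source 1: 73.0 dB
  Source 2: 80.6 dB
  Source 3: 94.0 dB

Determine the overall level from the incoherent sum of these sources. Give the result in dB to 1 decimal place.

94.2 dB

Sum in the linear (power) domain: Σ 10^(Lᵢ/10) = 10^(73.0/10) + 10^(80.6/10) + 10^(94.0/10) = 2.647e+09.
Back to dB: 10·log₁₀ Σ = 94.2 dB.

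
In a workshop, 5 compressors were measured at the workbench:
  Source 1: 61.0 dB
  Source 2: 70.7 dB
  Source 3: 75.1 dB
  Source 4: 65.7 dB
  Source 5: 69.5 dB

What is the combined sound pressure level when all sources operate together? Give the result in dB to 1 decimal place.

77.6 dB

Sum in the linear (power) domain: Σ 10^(Lᵢ/10) = 10^(61.0/10) + 10^(70.7/10) + 10^(75.1/10) + 10^(65.7/10) + 10^(69.5/10) = 5.8e+07.
Back to dB: 10·log₁₀ Σ = 77.6 dB.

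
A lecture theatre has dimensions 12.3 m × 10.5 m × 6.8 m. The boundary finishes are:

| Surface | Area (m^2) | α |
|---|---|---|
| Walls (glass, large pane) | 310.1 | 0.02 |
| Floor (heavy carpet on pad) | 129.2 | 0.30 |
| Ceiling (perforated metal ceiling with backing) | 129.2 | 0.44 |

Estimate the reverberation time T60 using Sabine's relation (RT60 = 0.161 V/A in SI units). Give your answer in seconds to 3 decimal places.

Total absorption A = 310.1*0.02 + 129.2*0.30 + 129.2*0.44
  = 6.202 + 38.760 + 56.848 = 101.810 m^2 sabins.
Volume V = 12.3 × 10.5 × 6.8 = 878.22 m³.
Sabine: RT60 = 0.161 × 878.22 / 101.810 = 1.389 s.

1.389 s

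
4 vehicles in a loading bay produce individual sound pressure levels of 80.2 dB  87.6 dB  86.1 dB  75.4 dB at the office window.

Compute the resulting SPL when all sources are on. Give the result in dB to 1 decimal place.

90.5 dB

Converting to relative power and adding: 10^(80.2/10) + 10^(87.6/10) + 10^(86.1/10) + 10^(75.4/10) = 1.122e+09.
Back to dB: 10·log₁₀ Σ = 90.5 dB.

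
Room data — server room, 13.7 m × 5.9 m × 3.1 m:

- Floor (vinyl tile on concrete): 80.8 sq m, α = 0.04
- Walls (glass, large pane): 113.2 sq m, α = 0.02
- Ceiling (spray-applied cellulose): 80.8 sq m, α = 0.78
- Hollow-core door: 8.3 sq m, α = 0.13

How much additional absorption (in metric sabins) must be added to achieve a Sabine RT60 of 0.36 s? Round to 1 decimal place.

A₁ = Σ Sᵢαᵢ = 80.8×0.04 + 113.2×0.02 + 80.8×0.78 + 8.3×0.13 = 69.599 sabins.
Target A₂ = 0.161·250.573/0.36 = 112.062 sabins (V = 250.573 m³).
ΔA = A₂ − A₁ = 112.062 − 69.599 = 42.5 sabins.

42.5 sabins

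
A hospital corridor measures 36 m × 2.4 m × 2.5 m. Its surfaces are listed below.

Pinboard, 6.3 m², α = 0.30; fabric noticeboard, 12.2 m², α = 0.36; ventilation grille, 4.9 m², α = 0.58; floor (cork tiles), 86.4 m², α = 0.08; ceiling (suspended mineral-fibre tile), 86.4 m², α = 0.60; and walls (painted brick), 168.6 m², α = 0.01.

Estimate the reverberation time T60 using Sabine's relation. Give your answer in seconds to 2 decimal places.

Equivalent absorption area: A = 6.3×0.30 + 12.2×0.36 + 4.9×0.58 + 86.4×0.08 + 86.4×0.60 + 168.6×0.01 = 69.562 m².
V = 36·2.4·2.5 = 216 m³.
T = 0.161 V/A = 0.161·216/69.562 = 0.50 s.

0.50 s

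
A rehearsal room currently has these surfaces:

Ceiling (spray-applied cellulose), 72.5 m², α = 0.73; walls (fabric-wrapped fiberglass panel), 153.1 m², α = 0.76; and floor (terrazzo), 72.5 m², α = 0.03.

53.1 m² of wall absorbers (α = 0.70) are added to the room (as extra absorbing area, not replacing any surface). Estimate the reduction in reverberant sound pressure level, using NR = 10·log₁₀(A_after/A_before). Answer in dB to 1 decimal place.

0.9 dB

Equivalent absorption area: A_before = 72.5×0.73 + 153.1×0.76 + 72.5×0.03 = 171.456 m².
Added absorption = 53.1 × 0.70 = 37.170 sabins.
A_after = 171.456 + 37.170 = 208.626 sabins.
NR = 10·log₁₀(208.626/171.456) = 0.9 dB.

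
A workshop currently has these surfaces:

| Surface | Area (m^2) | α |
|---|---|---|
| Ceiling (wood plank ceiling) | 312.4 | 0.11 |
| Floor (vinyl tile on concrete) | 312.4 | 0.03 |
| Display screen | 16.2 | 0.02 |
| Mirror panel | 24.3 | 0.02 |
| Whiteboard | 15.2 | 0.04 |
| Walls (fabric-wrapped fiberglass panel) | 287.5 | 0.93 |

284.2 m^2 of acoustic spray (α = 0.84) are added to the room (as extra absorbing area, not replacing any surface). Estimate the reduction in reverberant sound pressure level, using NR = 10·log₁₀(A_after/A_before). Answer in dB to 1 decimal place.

2.5 dB

Total absorption A_before = 312.4×0.11 + 312.4×0.03 + 16.2×0.02 + 24.3×0.02 + 15.2×0.04 + 287.5×0.93
  = 34.364 + 9.372 + 0.324 + 0.486 + 0.608 + 267.375 = 312.529 m^2 sabins.
Added absorption = 284.2 × 0.84 = 238.728 sabins.
A_after = 312.529 + 238.728 = 551.257 sabins.
Reduction = 10 log₁₀(A_after/A_before) = 10 log₁₀(1.7639) = 2.5 dB.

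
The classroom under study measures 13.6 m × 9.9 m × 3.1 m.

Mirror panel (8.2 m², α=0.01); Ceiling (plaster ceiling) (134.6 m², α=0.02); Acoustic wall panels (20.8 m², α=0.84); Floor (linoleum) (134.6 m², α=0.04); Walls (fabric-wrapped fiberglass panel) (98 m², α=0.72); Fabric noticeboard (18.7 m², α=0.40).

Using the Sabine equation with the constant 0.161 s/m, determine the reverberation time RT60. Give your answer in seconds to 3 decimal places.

0.648 seconds

Total absorption A = 8.2×0.01 + 134.6×0.02 + 20.8×0.84 + 134.6×0.04 + 98×0.72 + 18.7×0.40
  = 0.082 + 2.692 + 17.472 + 5.384 + 70.560 + 7.480 = 103.670 m² sabins.
V = 13.6·9.9·3.1 = 417.384 m³.
Sabine: RT60 = 0.161 × 417.384 / 103.670 = 0.648 s.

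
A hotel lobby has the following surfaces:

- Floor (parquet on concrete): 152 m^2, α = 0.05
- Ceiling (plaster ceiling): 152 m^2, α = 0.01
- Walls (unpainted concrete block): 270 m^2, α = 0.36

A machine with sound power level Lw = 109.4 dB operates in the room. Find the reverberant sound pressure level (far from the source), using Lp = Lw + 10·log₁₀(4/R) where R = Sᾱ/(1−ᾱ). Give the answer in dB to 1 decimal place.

Σ(Sᵢαᵢ) = 152×0.05 + 152×0.01 + 270×0.36 = 106.320; total area S = 574.0 m^2.
ᾱ = 0.1852, so room constant R = A/(1−ᾱ) = 130.486 m^2.
Lp = Lw + 10 log₁₀(4/R) = 109.4 -15.14 = 94.3 dB.

94.3 dB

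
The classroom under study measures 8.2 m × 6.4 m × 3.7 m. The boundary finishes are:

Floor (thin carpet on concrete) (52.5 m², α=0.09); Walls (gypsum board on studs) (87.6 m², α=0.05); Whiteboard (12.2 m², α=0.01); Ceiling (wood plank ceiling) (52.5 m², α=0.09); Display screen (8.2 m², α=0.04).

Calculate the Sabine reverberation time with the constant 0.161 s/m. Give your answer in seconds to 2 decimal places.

Summing Sᵢαᵢ: 4.725 + 4.380 + 0.122 + 4.725 + 0.328 → A = 14.280 sabins.
Volume V = 8.2 × 6.4 × 3.7 = 194.176 m³.
RT60 = 0.161 · V / A = 0.161 × 194.176 / 14.280 = 2.19 s.

2.19 sec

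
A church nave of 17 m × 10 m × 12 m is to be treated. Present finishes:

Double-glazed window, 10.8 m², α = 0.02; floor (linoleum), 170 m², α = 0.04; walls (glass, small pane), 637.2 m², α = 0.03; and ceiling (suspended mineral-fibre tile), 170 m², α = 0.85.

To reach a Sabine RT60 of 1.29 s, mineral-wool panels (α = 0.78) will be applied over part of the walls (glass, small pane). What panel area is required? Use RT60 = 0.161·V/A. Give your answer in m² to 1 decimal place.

112.0

Summing Sᵢαᵢ: 0.216 + 6.800 + 19.116 + 144.500 → A₁ = 170.632 sabins.
V = 2040 m³. Target absorption A₂ = 0.161 × 2040 / 1.29 = 254.605 sabins.
ΔA needed = 254.605 − 170.632 = 83.973 sabins.
Net gain per m²: Δα = 0.78 − 0.03 = 0.75.
Panel area = 83.973 / 0.75 = 112.0 m².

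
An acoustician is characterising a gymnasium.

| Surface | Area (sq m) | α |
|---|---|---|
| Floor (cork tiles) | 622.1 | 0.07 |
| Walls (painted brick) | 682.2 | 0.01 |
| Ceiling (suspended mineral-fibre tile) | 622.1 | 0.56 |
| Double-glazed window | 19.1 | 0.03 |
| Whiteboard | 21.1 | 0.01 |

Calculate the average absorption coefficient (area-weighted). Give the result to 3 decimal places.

Total surface area S = 1966.6 sq m.
Weighted sum Σ Sα = 399.529.
ᾱ = 399.529 / 1966.6 = 0.203.

0.203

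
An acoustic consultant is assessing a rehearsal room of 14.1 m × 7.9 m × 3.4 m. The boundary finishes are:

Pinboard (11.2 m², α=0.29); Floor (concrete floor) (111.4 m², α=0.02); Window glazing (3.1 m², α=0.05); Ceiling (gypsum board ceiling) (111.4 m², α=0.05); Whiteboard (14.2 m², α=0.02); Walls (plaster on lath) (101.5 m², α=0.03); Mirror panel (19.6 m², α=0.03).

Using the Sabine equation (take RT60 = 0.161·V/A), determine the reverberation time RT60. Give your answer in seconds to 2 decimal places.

4.03 s

Summing Sᵢαᵢ: 3.248 + 2.228 + 0.155 + 5.570 + 0.284 + 3.045 + 0.588 → A = 15.118 sabins.
Volume V = 14.1 × 7.9 × 3.4 = 378.726 m³.
Sabine: RT60 = 0.161 × 378.726 / 15.118 = 4.03 s.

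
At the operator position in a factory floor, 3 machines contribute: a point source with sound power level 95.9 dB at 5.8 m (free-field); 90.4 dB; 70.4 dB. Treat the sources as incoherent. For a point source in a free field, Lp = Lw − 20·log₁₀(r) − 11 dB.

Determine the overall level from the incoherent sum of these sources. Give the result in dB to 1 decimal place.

90.5 dB

Source at 5.8 m: Lp = 95.9 − 20·log₁₀(5.8) − 11 = 69.6 dB.
Converting to relative power and adding: 10^(69.6/10) + 10^(90.4/10) + 10^(70.4/10) = 1.117e+09.
Back to dB: 10·log₁₀ Σ = 90.5 dB.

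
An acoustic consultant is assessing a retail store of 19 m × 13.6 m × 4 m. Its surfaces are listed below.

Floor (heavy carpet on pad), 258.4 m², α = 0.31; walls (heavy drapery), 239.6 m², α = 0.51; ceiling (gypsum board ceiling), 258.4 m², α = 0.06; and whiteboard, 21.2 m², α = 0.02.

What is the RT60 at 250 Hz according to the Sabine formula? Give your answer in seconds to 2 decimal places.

0.76 s

A = Σ Sᵢαᵢ = 258.4×0.31 + 239.6×0.51 + 258.4×0.06 + 21.2×0.02 = 218.228 sabins.
Volume V = 19 × 13.6 × 4 = 1033.6 m³.
T = 0.161 V/A = 0.161·1033.6/218.228 = 0.76 s.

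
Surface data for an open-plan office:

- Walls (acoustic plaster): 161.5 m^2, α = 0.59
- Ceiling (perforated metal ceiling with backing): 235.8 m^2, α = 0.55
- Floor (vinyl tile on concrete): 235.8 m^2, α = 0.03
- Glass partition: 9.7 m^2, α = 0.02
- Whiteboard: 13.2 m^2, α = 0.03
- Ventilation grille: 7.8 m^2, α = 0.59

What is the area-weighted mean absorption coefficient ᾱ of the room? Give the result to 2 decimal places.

Total surface area S = 663.8 m^2.
Weighted sum Σ Sα = 237.241.
ᾱ = 237.241 / 663.8 = 0.36.

0.36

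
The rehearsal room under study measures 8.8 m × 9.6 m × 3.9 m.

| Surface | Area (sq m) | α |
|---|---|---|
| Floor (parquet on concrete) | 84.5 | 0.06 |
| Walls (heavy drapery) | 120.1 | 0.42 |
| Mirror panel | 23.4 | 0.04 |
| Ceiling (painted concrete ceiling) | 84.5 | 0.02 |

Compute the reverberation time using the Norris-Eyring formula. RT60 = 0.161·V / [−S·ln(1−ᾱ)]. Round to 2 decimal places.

S = Σ Sᵢ = 312.5 sq m.
Σ(Sᵢαᵢ) = 84.5×0.06 + 120.1×0.42 + 23.4×0.04 + 84.5×0.02 = 58.138.
ᾱ = 58.138 / 312.5 = 0.1860.
−S·ln(1−ᾱ) = −312.5 × ln(1 − 0.1860) = 64.311.
V = 8.8 × 9.6 × 3.9 = 329.472 m³.
RT60 = 0.161 × 329.472 / 64.311 = 0.82 s.

0.82 s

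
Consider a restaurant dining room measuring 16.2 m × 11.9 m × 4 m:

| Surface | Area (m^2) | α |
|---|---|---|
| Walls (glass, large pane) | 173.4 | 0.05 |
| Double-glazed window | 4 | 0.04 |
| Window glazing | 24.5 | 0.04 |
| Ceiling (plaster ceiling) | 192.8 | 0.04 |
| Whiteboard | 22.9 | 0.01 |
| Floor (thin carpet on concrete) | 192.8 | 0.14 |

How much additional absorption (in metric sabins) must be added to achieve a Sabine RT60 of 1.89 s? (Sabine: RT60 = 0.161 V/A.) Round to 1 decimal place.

A₁ = Σ Sᵢαᵢ = 173.4×0.05 + 4×0.04 + 24.5×0.04 + 192.8×0.04 + 22.9×0.01 + 192.8×0.14 = 44.743 sabins.
Target A₂ = 0.161·771.12/1.89 = 65.688 sabins (V = 771.12 m³).
ΔA = A₂ − A₁ = 65.688 − 44.743 = 20.9 sabins.

20.9 sabins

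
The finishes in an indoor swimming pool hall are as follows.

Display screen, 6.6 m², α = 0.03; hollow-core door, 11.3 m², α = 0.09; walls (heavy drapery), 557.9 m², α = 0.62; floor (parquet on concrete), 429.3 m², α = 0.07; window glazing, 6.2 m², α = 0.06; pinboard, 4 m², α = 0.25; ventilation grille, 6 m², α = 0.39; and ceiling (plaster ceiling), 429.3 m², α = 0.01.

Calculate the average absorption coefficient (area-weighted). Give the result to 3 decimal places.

S = Σ Sᵢ = 6.6 + 11.3 + 557.9 + 429.3 + 6.2 + 4 + 6 + 429.3 = 1450.6 m².
Weighted sum Σ Sα = 385.169.
ᾱ = 385.169 / 1450.6 = 0.266.

0.266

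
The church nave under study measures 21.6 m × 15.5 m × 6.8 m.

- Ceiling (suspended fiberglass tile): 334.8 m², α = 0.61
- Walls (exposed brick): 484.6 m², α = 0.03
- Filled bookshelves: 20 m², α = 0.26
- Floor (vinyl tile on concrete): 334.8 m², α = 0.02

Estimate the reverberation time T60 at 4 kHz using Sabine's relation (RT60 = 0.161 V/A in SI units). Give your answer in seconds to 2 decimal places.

Total absorption A = 334.8×0.61 + 484.6×0.03 + 20×0.26 + 334.8×0.02
  = 204.228 + 14.538 + 5.200 + 6.696 = 230.662 m² sabins.
Room volume: 2276.64 m³.
T = 0.161 V/A = 0.161·2276.64/230.662 = 1.59 s.

1.59 sec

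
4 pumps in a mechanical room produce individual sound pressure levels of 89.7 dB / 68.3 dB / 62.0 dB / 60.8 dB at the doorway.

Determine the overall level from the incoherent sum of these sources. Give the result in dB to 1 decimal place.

Σ 10^(Lᵢ/10) = 9.428e+08.
Combined level = 10 log₁₀(9.428e+08) = 89.7 dB.

89.7 dB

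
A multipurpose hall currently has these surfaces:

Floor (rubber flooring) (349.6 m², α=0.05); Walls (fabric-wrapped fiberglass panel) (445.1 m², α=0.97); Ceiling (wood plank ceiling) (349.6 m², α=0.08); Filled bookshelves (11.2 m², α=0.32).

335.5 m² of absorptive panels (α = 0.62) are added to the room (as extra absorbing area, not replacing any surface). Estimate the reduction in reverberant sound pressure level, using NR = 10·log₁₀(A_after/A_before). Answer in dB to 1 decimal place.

1.6 dB

Total absorption A_before = 349.6×0.05 + 445.1×0.97 + 349.6×0.08 + 11.2×0.32
  = 17.480 + 431.747 + 27.968 + 3.584 = 480.779 m² sabins.
Treatment contributes 335.5·0.62 = 208.010 sabins.
A_after = 480.779 + 208.010 = 688.789 sabins.
NR = 10·log₁₀(688.789/480.779) = 1.6 dB.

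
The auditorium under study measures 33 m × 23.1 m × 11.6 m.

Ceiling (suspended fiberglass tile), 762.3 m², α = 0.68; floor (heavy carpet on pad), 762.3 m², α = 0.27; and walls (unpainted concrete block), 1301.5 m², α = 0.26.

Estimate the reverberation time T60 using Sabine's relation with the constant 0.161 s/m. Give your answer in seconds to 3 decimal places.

1.340 s

Equivalent absorption area: A = 762.3×0.68 + 762.3×0.27 + 1301.5×0.26 = 1062.575 m².
Room volume: 8842.68 m³.
Sabine: RT60 = 0.161 × 8842.68 / 1062.575 = 1.340 s.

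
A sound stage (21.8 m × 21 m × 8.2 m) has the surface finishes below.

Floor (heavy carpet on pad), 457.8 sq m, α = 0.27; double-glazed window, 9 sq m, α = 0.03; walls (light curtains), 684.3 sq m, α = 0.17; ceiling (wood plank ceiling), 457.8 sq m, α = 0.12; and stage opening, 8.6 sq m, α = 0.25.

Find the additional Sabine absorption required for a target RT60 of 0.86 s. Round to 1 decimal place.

405.5 sabins

Total absorption A₁ = 457.8×0.27 + 9×0.03 + 684.3×0.17 + 457.8×0.12 + 8.6×0.25
  = 123.606 + 0.270 + 116.331 + 54.936 + 2.150 = 297.293 sq m sabins.
Target A₂ = 0.161·3753.96/0.86 = 702.776 sabins (V = 3753.96 m³).
ΔA = A₂ − A₁ = 702.776 − 297.293 = 405.5 sabins.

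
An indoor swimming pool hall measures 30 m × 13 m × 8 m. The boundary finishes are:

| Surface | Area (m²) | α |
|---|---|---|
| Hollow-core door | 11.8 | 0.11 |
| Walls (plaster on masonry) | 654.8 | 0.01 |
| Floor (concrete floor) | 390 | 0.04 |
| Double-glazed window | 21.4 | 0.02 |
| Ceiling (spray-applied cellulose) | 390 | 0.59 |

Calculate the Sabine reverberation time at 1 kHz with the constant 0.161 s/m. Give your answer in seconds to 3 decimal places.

Summing Sᵢαᵢ: 1.298 + 6.548 + 15.600 + 0.428 + 230.100 → A = 253.974 sabins.
V = 30·13·8 = 3120 m³.
Sabine: RT60 = 0.161 × 3120 / 253.974 = 1.978 s.

1.978 seconds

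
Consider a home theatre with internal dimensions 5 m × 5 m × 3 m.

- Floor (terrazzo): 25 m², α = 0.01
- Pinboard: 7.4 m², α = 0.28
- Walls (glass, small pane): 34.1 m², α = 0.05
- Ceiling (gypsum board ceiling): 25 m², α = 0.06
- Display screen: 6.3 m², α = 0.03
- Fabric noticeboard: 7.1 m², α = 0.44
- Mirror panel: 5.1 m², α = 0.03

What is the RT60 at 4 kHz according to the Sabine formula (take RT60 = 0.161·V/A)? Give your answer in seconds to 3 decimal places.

1.343 sec

A = Σ Sᵢαᵢ = 25×0.01 + 7.4×0.28 + 34.1×0.05 + 25×0.06 + 6.3×0.03 + 7.1×0.44 + 5.1×0.03 = 8.993 sabins.
Room volume: 75 m³.
RT60 = 0.161 · V / A = 0.161 × 75 / 8.993 = 1.343 s.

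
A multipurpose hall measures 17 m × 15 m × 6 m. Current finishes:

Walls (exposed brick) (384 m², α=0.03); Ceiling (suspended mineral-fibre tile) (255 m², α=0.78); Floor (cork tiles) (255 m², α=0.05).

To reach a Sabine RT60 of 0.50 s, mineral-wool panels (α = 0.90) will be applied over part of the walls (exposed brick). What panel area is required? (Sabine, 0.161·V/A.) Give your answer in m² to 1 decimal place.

Total absorption A₁ = 384·0.03 + 255·0.78 + 255·0.05
  = 11.520 + 198.900 + 12.750 = 223.170 m² sabins.
Required A₂ = 0.161·1530/0.50 = 492.660 sabins.
ΔA needed = 492.660 − 223.170 = 269.490 sabins.
Each m² of panel replacing the walls (exposed brick) adds (0.90 − 0.03) = 0.87 sabins.
Panel area = 269.490 / 0.87 = 309.8 m².

309.8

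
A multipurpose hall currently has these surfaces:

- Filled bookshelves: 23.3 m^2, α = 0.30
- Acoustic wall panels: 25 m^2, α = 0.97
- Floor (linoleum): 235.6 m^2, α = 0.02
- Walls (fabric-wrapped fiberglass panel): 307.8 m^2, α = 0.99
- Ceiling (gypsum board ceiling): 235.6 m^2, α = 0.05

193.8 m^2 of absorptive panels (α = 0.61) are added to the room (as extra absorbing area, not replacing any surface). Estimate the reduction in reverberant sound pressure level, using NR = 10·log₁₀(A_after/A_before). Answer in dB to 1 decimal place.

1.3 dB

Equivalent absorption area: A_before = 23.3×0.30 + 25×0.97 + 235.6×0.02 + 307.8×0.99 + 235.6×0.05 = 352.454 m^2.
Treatment contributes 193.8·0.61 = 118.218 sabins.
New total A_after = 470.672 sabins.
NR = 10·log₁₀(470.672/352.454) = 1.3 dB.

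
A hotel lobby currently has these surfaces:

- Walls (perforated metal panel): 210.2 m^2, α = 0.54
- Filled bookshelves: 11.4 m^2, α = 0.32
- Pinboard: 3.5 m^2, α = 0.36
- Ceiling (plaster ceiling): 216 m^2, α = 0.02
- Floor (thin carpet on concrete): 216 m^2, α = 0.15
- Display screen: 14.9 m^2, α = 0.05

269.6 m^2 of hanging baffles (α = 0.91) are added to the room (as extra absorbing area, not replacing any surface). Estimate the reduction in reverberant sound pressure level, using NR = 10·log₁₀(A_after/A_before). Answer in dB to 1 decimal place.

Total absorption A_before = 210.2*0.54 + 11.4*0.32 + 3.5*0.36 + 216*0.02 + 216*0.15 + 14.9*0.05
  = 113.508 + 3.648 + 1.260 + 4.320 + 32.400 + 0.745 = 155.881 m^2 sabins.
Treatment contributes 269.6·0.91 = 245.336 sabins.
A_after = 155.881 + 245.336 = 401.217 sabins.
Reduction = 10 log₁₀(A_after/A_before) = 10 log₁₀(2.5739) = 4.1 dB.

4.1 dB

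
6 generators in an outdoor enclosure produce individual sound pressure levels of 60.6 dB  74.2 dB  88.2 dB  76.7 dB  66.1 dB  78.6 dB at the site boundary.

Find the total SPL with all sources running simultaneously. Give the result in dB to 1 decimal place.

Converting to relative power and adding: 10^(60.6/10) + 10^(74.2/10) + 10^(88.2/10) + 10^(76.7/10) + 10^(66.1/10) + 10^(78.6/10) = 8.114e+08.
Combined level = 10 log₁₀(8.114e+08) = 89.1 dB.

89.1 dB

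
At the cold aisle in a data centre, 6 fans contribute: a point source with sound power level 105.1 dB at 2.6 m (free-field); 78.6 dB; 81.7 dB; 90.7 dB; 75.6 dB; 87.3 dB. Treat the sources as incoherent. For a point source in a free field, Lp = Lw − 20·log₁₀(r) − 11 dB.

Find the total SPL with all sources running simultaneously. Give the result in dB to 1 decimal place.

Source at 2.6 m: Lp = 105.1 − 20·log₁₀(2.6) − 11 = 85.8 dB.
Converting to relative power and adding: 10^(85.8/10) + 10^(78.6/10) + 10^(81.7/10) + 10^(90.7/10) + 10^(75.6/10) + 10^(87.3/10) = 2.349e+09.
L_total = 10·log₁₀(2.349e+09) = 93.7 dB.

93.7 dB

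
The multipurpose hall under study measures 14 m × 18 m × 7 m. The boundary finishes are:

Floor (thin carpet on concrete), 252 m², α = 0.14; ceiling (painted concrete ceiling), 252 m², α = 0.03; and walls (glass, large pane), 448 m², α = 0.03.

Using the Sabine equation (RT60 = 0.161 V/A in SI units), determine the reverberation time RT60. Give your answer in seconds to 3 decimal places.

5.046 s

Total absorption A = 252*0.14 + 252*0.03 + 448*0.03
  = 35.280 + 7.560 + 13.440 = 56.280 m² sabins.
Room volume: 1764 m³.
T = 0.161 V/A = 0.161·1764/56.280 = 5.046 s.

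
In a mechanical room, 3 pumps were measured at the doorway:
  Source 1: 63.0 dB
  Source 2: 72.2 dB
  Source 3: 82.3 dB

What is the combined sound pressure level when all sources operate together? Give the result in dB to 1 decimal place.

Converting to relative power and adding: 10^(63.0/10) + 10^(72.2/10) + 10^(82.3/10) = 1.884e+08.
L_total = 10·log₁₀(1.884e+08) = 82.8 dB.

82.8 dB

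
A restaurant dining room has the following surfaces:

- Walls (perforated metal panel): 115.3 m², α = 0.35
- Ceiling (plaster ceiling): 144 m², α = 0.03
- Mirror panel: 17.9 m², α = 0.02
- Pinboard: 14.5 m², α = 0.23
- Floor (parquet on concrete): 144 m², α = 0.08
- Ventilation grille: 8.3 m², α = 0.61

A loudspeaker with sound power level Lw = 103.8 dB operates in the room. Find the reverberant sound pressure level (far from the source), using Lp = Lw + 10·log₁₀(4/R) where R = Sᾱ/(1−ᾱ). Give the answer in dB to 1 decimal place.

91.0 dB

A = 64.951 sabins; S = 444.0 m².
ᾱ = 64.951/444.0 = 0.1463; R = Sᾱ/(1−ᾱ) = 64.951/(1−0.1463) = 76.082 m².
Lp = Lw + 10 log₁₀(4/R) = 103.8 -12.79 = 91.0 dB.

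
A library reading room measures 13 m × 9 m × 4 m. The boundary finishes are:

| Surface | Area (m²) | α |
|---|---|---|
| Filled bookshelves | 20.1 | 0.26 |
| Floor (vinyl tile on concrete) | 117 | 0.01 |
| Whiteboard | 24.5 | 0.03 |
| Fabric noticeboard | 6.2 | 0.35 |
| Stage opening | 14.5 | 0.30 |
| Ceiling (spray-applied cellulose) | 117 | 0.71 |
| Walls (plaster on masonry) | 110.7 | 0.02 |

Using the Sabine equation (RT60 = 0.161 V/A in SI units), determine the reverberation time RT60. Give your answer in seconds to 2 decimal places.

0.76 seconds

Summing Sᵢαᵢ: 5.226 + 1.170 + 0.735 + 2.170 + 4.350 + 83.070 + 2.214 → A = 98.935 sabins.
Volume V = 13 × 9 × 4 = 468 m³.
Sabine: RT60 = 0.161 × 468 / 98.935 = 0.76 s.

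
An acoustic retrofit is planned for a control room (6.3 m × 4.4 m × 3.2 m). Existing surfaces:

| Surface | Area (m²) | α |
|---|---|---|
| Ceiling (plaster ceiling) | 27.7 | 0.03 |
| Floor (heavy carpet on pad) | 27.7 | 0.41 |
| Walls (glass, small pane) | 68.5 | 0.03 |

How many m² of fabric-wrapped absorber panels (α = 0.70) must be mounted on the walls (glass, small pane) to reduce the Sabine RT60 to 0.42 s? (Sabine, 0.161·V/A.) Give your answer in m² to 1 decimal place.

A₁ = Σ Sᵢαᵢ = 27.7×0.03 + 27.7×0.41 + 68.5×0.03 = 14.243 sabins.
V = 88.704 m³. Target absorption A₂ = 0.161 × 88.704 / 0.42 = 34.003 sabins.
ΔA needed = 34.003 − 14.243 = 19.760 sabins.
Net gain per m²: Δα = 0.70 − 0.03 = 0.67.
Panel area = 19.760 / 0.67 = 29.5 m².

29.5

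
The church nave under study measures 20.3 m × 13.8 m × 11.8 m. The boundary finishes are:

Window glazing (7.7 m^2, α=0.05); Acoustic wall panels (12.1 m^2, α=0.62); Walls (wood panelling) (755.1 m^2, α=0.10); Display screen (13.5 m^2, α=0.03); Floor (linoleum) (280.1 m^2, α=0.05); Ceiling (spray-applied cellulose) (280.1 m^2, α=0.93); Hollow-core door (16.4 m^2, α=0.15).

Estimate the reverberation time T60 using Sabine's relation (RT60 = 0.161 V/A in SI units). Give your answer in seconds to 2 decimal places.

A = Σ Sᵢαᵢ = 7.7·0.05 + 12.1·0.62 + 755.1·0.10 + 13.5·0.03 + 280.1·0.05 + 280.1·0.93 + 16.4·0.15 = 360.760 sabins.
V = 20.3·13.8·11.8 = 3305.652 m³.
RT60 = 0.161 · V / A = 0.161 × 3305.652 / 360.760 = 1.48 s.

1.48 s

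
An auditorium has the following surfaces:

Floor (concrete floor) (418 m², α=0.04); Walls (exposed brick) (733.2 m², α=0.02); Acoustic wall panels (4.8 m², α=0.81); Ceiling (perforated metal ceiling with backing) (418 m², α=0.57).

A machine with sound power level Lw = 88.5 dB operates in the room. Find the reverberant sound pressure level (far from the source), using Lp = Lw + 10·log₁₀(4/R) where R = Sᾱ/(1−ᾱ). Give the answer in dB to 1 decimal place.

69.3 dB

Σ(Sᵢαᵢ) = 418×0.04 + 733.2×0.02 + 4.8×0.81 + 418×0.57 = 273.532; total area S = 1574.0 m².
ᾱ = 273.532/1574.0 = 0.1738; R = Sᾱ/(1−ᾱ) = 273.532/(1−0.1738) = 331.072 m².
Lp = 88.5 + 10·log₁₀(4/331.072) = 88.5 + (-19.18) = 69.3 dB.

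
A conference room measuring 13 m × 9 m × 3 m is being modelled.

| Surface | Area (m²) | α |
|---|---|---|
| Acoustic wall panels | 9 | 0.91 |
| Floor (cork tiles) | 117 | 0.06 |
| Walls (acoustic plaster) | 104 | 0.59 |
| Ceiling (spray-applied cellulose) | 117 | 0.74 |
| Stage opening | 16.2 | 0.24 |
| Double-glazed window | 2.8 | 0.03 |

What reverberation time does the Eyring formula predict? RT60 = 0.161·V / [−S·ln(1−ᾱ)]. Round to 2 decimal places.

Total surface area S = 9 + 117 + 104 + 117 + 16.2 + 2.8 = 366.0 m².
Σ(Sᵢαᵢ) = 9·0.91 + 117·0.06 + 104·0.59 + 117·0.74 + 16.2·0.24 + 2.8·0.03 = 167.122.
Mean coefficient ᾱ = A/S = 0.4566.
Eyring denominator: −S ln(1−ᾱ) = 223.227.
V = 13 × 9 × 3 = 351 m³.
T = 0.161·V/[−S·ln(1−ᾱ)] = 0.161·351/223.227 = 0.25 s.

0.25 s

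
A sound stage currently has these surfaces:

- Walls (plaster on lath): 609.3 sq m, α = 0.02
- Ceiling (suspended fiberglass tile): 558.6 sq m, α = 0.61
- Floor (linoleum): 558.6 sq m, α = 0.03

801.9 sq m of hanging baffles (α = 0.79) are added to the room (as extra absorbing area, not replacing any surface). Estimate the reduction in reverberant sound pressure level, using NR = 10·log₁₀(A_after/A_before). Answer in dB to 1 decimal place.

4.3 dB

A_before = Σ Sᵢαᵢ = 609.3*0.02 + 558.6*0.61 + 558.6*0.03 = 369.690 sabins.
Added absorption = 801.9 × 0.79 = 633.501 sabins.
A_after = 369.690 + 633.501 = 1003.191 sabins.
Reduction = 10 log₁₀(A_after/A_before) = 10 log₁₀(2.7136) = 4.3 dB.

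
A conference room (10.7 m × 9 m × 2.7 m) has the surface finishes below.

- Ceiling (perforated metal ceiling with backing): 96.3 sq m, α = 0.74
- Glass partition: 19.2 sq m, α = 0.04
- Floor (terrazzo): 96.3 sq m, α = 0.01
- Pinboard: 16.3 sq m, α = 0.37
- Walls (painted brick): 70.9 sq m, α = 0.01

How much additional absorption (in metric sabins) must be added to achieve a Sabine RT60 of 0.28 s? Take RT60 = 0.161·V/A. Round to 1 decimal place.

69.8 sabins

Total absorption A₁ = 96.3*0.74 + 19.2*0.04 + 96.3*0.01 + 16.3*0.37 + 70.9*0.01
  = 71.262 + 0.768 + 0.963 + 6.031 + 0.709 = 79.733 sq m sabins.
Target A₂ = 0.161·260.01/0.28 = 149.506 sabins (V = 260.01 m³).
ΔA = A₂ − A₁ = 149.506 − 79.733 = 69.8 sabins.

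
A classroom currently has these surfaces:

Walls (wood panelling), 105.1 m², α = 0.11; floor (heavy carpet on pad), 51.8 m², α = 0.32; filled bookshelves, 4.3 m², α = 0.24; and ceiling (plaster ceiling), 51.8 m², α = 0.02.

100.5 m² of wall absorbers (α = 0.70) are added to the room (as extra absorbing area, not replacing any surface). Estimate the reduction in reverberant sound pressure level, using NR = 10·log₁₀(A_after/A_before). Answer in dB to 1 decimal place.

5.2 dB

Equivalent absorption area: A_before = 105.1×0.11 + 51.8×0.32 + 4.3×0.24 + 51.8×0.02 = 30.205 m².
Treatment contributes 100.5·0.70 = 70.350 sabins.
New total A_after = 100.555 sabins.
Reduction = 10 log₁₀(A_after/A_before) = 10 log₁₀(3.3291) = 5.2 dB.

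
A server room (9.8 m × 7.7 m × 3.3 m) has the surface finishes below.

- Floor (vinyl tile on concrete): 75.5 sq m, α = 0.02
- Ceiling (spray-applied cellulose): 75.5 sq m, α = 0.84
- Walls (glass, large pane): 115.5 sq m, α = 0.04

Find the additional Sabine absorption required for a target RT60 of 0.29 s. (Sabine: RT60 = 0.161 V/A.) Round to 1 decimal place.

Total absorption A₁ = 75.5·0.02 + 75.5·0.84 + 115.5·0.04
  = 1.510 + 63.420 + 4.620 = 69.550 sq m sabins.
Target A₂ = 0.161·249.018/0.29 = 138.248 sabins (V = 249.018 m³).
Shortfall: 138.248 − 69.550 = 68.7 sabins.

68.7 sabins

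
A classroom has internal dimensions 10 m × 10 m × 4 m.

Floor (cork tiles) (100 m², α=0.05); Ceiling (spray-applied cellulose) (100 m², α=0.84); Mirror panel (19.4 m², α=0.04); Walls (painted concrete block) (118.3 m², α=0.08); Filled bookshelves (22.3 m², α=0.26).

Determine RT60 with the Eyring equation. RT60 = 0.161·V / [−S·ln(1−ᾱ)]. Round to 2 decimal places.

0.52 seconds

Total surface area S = 100 + 100 + 19.4 + 118.3 + 22.3 = 360.0 m².
Absorption A = 100×0.05 + 100×0.84 + 19.4×0.04 + 118.3×0.08 + 22.3×0.26 = 105.038 sabins.
Mean coefficient ᾱ = A/S = 0.2918.
−S·ln(1−ᾱ) = −360.0 × ln(1 − 0.2918) = 124.210.
V = 10 × 10 × 4 = 400 m³.
RT60 = 0.161 × 400 / 124.210 = 0.52 s.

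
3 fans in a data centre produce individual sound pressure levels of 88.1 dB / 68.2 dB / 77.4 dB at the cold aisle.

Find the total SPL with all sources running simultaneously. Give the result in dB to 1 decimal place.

88.5 dB

Sum in the linear (power) domain: Σ 10^(Lᵢ/10) = 10^(88.1/10) + 10^(68.2/10) + 10^(77.4/10) = 7.072e+08.
L_total = 10·log₁₀(7.072e+08) = 88.5 dB.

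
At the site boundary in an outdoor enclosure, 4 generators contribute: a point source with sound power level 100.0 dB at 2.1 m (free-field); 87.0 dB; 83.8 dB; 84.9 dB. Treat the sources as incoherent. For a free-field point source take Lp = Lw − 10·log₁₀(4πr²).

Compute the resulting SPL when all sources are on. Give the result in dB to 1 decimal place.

90.9 dB

Source at 2.1 m: Lp = 100.0 − 10·log₁₀(4π·2.1²) = 100.0 − 10·log₁₀(55.418) = 82.6 dB.
Sum in the linear (power) domain: Σ 10^(Lᵢ/10) = 10^(82.6/10) + 10^(87.0/10) + 10^(83.8/10) + 10^(84.9/10) = 1.232e+09.
Back to dB: 10·log₁₀ Σ = 90.9 dB.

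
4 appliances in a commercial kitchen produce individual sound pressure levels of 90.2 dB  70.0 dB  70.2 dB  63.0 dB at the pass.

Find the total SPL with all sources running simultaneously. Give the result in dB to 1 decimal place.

Converting to relative power and adding: 10^(90.2/10) + 10^(70.0/10) + 10^(70.2/10) + 10^(63.0/10) = 1.07e+09.
Back to dB: 10·log₁₀ Σ = 90.3 dB.

90.3 dB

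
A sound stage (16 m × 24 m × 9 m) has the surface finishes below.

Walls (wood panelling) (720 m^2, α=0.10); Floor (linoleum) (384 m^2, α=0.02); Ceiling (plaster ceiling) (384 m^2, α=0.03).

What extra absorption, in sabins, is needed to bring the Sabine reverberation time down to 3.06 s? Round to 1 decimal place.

Total absorption A₁ = 720*0.10 + 384*0.02 + 384*0.03
  = 72.000 + 7.680 + 11.520 = 91.200 m^2 sabins.
Target A₂ = 0.161·3456/3.06 = 181.835 sabins (V = 3456 m³).
Additional absorption ΔA = 181.835 − 91.200 = 90.6 sabins.

90.6 sabins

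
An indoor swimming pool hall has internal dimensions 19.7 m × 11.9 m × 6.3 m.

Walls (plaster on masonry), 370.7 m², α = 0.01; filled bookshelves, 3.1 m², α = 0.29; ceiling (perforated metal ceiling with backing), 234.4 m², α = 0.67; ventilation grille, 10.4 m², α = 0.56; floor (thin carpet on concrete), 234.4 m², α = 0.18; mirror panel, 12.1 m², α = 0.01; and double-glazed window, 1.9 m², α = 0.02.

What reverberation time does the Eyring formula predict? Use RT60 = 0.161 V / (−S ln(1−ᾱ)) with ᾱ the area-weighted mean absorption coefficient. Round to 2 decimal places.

0.99 sec

Total surface area S = 370.7 + 3.1 + 234.4 + 10.4 + 234.4 + 12.1 + 1.9 = 867.0 m².
Absorption A = 370.7·0.01 + 3.1·0.29 + 234.4·0.67 + 10.4·0.56 + 234.4·0.18 + 12.1·0.01 + 1.9·0.02 = 209.829 sabins.
ᾱ = 209.829 / 867.0 = 0.2420.
Eyring denominator: −S ln(1−ᾱ) = 240.221.
V = 19.7 × 11.9 × 6.3 = 1476.909 m³.
T = 0.161·V/[−S·ln(1−ᾱ)] = 0.161·1476.909/240.221 = 0.99 s.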